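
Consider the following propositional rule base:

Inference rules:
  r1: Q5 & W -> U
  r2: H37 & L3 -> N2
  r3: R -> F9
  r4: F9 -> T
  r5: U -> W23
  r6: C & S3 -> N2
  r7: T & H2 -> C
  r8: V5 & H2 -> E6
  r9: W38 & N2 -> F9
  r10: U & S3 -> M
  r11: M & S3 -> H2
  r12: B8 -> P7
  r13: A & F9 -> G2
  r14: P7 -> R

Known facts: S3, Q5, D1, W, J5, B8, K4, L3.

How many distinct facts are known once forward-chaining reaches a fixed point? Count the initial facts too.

[1] r1 [Q5 & W -> U]; r12 [B8 -> P7]. ⇒ new: U, P7.
[2] r5 [U -> W23]; r10 [U & S3 -> M]; r14 [P7 -> R]. ⇒ new: W23, M, R.
[3] r3 [R -> F9]; r11 [M & S3 -> H2]. ⇒ new: F9, H2.
[4] r4 [F9 -> T]. ⇒ new: T.
[5] r7 [T & H2 -> C]. ⇒ new: C.
[6] r6 [C & S3 -> N2]. ⇒ new: N2.
Closure: {B8, C, D1, F9, H2, J5, K4, L3, M, N2, P7, Q5, R, S3, T, U, W, W23} — 18 facts.

18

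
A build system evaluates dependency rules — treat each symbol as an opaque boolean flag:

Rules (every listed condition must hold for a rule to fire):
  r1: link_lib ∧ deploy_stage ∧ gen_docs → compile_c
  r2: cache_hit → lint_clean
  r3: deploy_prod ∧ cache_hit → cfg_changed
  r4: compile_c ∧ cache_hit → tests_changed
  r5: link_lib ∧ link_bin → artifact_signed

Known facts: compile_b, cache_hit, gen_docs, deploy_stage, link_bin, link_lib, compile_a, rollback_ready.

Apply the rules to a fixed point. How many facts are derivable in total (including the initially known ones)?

12

Round 1 — r1, r2, r5, derive compile_c, lint_clean, artifact_signed.
Round 2 — r4, derive tests_changed.
Closure: {artifact_signed, cache_hit, compile_a, compile_b, compile_c, deploy_stage, gen_docs, link_bin, link_lib, lint_clean, rollback_ready, tests_changed} — 12 facts.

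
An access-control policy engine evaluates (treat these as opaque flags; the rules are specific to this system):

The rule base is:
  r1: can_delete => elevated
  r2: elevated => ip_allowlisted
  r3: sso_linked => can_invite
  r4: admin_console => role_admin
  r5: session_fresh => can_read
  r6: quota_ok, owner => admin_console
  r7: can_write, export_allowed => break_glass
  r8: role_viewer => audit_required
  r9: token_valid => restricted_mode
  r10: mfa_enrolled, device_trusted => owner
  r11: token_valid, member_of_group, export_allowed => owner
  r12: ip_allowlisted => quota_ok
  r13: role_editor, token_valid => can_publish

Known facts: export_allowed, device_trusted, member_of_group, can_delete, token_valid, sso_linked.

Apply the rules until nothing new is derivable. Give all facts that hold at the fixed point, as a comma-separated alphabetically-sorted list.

[1] r1 [can_delete => elevated]; r3 [sso_linked => can_invite]; r9 [token_valid => restricted_mode]; r11 [token_valid, member_of_group, export_allowed => owner]. ⇒ new: elevated, can_invite, restricted_mode, owner.
[2] r2 [elevated => ip_allowlisted]. ⇒ new: ip_allowlisted.
[3] r12 [ip_allowlisted => quota_ok]. ⇒ new: quota_ok.
[4] r6 [quota_ok, owner => admin_console]. ⇒ new: admin_console.
[5] r4 [admin_console => role_admin]. ⇒ new: role_admin.

admin_console, can_delete, can_invite, device_trusted, elevated, export_allowed, ip_allowlisted, member_of_group, owner, quota_ok, restricted_mode, role_admin, sso_linked, token_valid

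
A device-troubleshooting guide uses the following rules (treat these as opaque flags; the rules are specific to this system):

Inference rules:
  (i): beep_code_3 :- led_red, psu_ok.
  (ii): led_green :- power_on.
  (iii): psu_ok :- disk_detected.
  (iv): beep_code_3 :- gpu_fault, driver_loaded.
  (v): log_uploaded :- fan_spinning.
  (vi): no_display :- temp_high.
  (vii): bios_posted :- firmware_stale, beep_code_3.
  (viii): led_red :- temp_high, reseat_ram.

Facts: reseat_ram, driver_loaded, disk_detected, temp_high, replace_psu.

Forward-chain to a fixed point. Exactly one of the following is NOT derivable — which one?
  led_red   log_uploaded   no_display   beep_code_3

Round 1: (iii) [psu_ok :- disk_detected.]; (vi) [no_display :- temp_high.]; (viii) [led_red :- temp_high, reseat_ram.]. New: psu_ok, no_display, led_red.
Round 2: (i) [beep_code_3 :- led_red, psu_ok.]. New: beep_code_3.
Derived: led_red (round 1), beep_code_3 (round 2), no_display (round 1). log_uploaded never appears in any round.

log_uploaded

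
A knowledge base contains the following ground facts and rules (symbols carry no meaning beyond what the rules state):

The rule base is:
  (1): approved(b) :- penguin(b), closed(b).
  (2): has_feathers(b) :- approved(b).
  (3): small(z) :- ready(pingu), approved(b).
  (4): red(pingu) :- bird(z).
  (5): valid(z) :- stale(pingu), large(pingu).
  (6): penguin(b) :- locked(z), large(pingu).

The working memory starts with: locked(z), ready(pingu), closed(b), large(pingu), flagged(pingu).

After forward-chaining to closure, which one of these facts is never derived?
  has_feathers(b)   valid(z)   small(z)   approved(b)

valid(z)

[1] (6) [penguin(b) :- locked(z), large(pingu).]. ⇒ new: penguin(b).
[2] (1) [approved(b) :- penguin(b), closed(b).]. ⇒ new: approved(b).
[3] (2) [has_feathers(b) :- approved(b).]; (3) [small(z) :- ready(pingu), approved(b).]. ⇒ new: has_feathers(b), small(z).
Derived: small(z) (round 3), has_feathers(b) (round 3), approved(b) (round 2). valid(z) never appears in any round.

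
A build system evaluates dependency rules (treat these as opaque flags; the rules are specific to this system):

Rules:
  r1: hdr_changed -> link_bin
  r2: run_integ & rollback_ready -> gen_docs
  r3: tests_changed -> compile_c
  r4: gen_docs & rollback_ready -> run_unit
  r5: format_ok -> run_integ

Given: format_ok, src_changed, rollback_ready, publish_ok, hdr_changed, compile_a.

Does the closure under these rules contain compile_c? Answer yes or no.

no

Round 1 — r1, r5, derive link_bin, run_integ.
Round 2 — r2, derive gen_docs.
Round 3 — r4, derive run_unit.
Fixed point reached. compile_c is concluded only by r3; r3 needs tests_changed (never derived).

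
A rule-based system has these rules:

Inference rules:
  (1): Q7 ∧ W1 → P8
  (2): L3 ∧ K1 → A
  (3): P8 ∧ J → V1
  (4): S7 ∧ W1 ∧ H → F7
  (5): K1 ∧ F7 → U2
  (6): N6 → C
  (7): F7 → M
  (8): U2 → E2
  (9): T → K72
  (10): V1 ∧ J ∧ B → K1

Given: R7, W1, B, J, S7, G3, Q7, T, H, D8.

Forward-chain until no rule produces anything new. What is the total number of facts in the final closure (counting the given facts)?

Round 1 — (1), (4), (9), derive P8, F7, K72.
Round 2 — (3), (7), derive V1, M.
Round 3 — (10), derive K1.
Round 4 — (5), derive U2.
Round 5 — (8), derive E2.
Closure: {B, D8, E2, F7, G3, H, J, K1, K72, M, P8, Q7, R7, S7, T, U2, V1, W1} — 18 facts.

18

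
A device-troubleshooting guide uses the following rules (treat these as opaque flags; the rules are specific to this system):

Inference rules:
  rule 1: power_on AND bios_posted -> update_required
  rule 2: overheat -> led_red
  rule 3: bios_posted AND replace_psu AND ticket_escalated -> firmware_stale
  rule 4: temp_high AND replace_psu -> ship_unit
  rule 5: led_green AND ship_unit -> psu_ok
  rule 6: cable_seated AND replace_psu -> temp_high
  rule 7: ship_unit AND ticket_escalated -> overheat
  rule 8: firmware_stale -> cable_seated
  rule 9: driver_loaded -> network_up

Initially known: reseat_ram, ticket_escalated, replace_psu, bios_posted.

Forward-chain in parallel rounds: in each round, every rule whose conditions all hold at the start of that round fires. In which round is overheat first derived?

Round 1: rule 3 [bios_posted AND replace_psu AND ticket_escalated -> firmware_stale]. New: firmware_stale.
Round 2: rule 8 [firmware_stale -> cable_seated]. New: cable_seated.
Round 3: rule 6 [cable_seated AND replace_psu -> temp_high]. New: temp_high.
Round 4: rule 4 [temp_high AND replace_psu -> ship_unit]. New: ship_unit.
Round 5: rule 7 [ship_unit AND ticket_escalated -> overheat]. New: overheat.
overheat first appears in round 5.

5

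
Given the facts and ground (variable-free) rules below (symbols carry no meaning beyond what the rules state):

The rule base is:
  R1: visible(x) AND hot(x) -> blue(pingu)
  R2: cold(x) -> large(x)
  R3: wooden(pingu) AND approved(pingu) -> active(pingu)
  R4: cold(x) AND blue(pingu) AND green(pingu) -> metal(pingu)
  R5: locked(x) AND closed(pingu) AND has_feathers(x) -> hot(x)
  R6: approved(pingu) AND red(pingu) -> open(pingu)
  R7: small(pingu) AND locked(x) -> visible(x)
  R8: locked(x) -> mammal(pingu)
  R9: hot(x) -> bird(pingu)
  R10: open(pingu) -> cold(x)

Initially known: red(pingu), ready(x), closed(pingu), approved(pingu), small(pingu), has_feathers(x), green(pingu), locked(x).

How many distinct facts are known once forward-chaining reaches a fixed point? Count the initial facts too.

17

Round 1: R5 [locked(x) AND closed(pingu) AND has_feathers(x) -> hot(x)]; R6 [approved(pingu) AND red(pingu) -> open(pingu)]; R7 [small(pingu) AND locked(x) -> visible(x)]; R8 [locked(x) -> mammal(pingu)]. New: hot(x), open(pingu), visible(x), mammal(pingu).
Round 2: R1 [visible(x) AND hot(x) -> blue(pingu)]; R9 [hot(x) -> bird(pingu)]; R10 [open(pingu) -> cold(x)]. New: blue(pingu), bird(pingu), cold(x).
Round 3: R2 [cold(x) -> large(x)]; R4 [cold(x) AND blue(pingu) AND green(pingu) -> metal(pingu)]. New: large(x), metal(pingu).
Closure: {approved(pingu), bird(pingu), blue(pingu), closed(pingu), cold(x), green(pingu), has_feathers(x), hot(x), large(x), locked(x), mammal(pingu), metal(pingu), open(pingu), ready(x), red(pingu), small(pingu), visible(x)} — 17 facts.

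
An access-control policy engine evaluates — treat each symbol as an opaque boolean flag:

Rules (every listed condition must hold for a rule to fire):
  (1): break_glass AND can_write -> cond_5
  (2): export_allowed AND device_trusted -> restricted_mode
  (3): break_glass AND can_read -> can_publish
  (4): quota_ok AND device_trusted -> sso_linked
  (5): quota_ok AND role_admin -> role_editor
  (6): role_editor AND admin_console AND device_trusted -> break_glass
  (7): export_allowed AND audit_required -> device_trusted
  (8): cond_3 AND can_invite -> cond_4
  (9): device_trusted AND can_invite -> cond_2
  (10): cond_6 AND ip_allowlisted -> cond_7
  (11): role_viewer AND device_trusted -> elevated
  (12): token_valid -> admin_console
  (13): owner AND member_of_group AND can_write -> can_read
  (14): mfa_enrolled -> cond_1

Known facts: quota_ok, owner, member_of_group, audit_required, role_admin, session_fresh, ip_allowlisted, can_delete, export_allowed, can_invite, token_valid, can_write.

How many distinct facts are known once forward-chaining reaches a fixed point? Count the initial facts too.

22

Round 1 — (5), (7), (12), (13), derive role_editor, device_trusted, admin_console, can_read.
Round 2 — (2), (4), (6), (9), derive restricted_mode, sso_linked, break_glass, cond_2.
Round 3 — (1), (3), derive cond_5, can_publish.
Closure: {admin_console, audit_required, break_glass, can_delete, can_invite, can_publish, can_read, can_write, cond_2, cond_5, device_trusted, export_allowed, ip_allowlisted, member_of_group, owner, quota_ok, restricted_mode, role_admin, role_editor, session_fresh, sso_linked, token_valid} — 22 facts.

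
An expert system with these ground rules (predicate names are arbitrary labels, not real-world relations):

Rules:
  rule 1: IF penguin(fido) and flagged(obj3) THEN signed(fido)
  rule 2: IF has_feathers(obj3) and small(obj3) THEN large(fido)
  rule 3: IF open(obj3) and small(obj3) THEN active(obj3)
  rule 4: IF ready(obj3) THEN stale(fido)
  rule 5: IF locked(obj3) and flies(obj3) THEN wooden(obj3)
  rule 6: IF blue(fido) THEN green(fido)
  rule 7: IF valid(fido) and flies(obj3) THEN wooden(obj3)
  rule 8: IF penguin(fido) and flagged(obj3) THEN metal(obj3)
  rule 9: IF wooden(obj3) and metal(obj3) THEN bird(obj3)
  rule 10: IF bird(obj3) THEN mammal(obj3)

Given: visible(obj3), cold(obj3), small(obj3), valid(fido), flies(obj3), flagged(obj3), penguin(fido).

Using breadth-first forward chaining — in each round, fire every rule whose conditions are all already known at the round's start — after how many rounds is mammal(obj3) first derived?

3

Round 1 fires rule 1, rule 7, rule 8, giving signed(fido), wooden(obj3), metal(obj3).
Round 2 fires rule 9, giving bird(obj3).
Round 3 fires rule 10, giving mammal(obj3).
mammal(obj3) first appears in round 3.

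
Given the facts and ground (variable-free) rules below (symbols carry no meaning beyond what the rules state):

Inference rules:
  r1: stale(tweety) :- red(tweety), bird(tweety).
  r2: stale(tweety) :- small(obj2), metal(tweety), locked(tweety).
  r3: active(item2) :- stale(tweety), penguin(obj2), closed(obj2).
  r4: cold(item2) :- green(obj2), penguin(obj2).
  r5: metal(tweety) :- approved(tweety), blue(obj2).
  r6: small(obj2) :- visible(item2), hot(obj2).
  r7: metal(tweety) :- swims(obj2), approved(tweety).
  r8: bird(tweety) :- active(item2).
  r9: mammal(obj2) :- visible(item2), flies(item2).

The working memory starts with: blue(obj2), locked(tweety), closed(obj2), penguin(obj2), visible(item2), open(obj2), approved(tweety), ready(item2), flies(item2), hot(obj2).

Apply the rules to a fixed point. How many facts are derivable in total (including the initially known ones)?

Round 1 — r5, r6, r9, derive metal(tweety), small(obj2), mammal(obj2).
Round 2 — r2, derive stale(tweety).
Round 3 — r3, derive active(item2).
Round 4 — r8, derive bird(tweety).
Closure: {active(item2), approved(tweety), bird(tweety), blue(obj2), closed(obj2), flies(item2), hot(obj2), locked(tweety), mammal(obj2), metal(tweety), open(obj2), penguin(obj2), ready(item2), small(obj2), stale(tweety), visible(item2)} — 16 facts.

16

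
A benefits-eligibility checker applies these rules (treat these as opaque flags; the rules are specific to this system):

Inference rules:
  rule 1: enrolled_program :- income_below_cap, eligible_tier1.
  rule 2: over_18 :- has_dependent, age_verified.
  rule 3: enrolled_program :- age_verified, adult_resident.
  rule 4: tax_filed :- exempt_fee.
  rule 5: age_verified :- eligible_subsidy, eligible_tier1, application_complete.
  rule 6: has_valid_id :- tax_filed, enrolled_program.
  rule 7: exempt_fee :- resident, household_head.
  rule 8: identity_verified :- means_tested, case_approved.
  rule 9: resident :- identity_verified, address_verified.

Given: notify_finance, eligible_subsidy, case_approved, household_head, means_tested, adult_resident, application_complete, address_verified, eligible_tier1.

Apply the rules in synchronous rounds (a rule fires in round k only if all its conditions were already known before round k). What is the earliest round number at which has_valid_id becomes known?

5

Round 1 fires rule 5, rule 8, giving age_verified, identity_verified.
Round 2 fires rule 3, rule 9, giving enrolled_program, resident.
Round 3 fires rule 7, giving exempt_fee.
Round 4 fires rule 4, giving tax_filed.
Round 5 fires rule 6, giving has_valid_id.
has_valid_id first appears in round 5.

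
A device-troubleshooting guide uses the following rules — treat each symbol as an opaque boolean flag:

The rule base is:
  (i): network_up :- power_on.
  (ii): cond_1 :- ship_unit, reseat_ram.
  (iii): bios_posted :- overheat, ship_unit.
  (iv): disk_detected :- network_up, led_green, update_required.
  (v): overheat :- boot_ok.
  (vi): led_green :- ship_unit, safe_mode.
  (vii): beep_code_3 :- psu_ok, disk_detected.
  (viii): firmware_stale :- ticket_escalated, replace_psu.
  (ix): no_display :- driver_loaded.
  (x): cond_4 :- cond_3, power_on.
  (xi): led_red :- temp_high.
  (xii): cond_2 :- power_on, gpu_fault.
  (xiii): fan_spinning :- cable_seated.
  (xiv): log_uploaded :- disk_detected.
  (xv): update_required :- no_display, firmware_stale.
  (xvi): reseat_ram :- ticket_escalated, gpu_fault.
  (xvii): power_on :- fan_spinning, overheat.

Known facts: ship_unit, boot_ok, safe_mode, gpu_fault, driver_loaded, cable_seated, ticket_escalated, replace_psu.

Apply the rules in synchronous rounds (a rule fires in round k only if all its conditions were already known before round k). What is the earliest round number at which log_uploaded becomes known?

[1] (v) [overheat :- boot_ok.]; (vi) [led_green :- ship_unit, safe_mode.]; (viii) [firmware_stale :- ticket_escalated, replace_psu.]; (ix) [no_display :- driver_loaded.]; (xiii) [fan_spinning :- cable_seated.]; (xvi) [reseat_ram :- ticket_escalated, gpu_fault.]. ⇒ new: overheat, led_green, firmware_stale, no_display, fan_spinning, reseat_ram.
[2] (ii) [cond_1 :- ship_unit, reseat_ram.]; (iii) [bios_posted :- overheat, ship_unit.]; (xv) [update_required :- no_display, firmware_stale.]; (xvii) [power_on :- fan_spinning, overheat.]. ⇒ new: cond_1, bios_posted, update_required, power_on.
[3] (i) [network_up :- power_on.]; (xii) [cond_2 :- power_on, gpu_fault.]. ⇒ new: network_up, cond_2.
[4] (iv) [disk_detected :- network_up, led_green, update_required.]. ⇒ new: disk_detected.
[5] (xiv) [log_uploaded :- disk_detected.]. ⇒ new: log_uploaded.
log_uploaded first appears in round 5.

5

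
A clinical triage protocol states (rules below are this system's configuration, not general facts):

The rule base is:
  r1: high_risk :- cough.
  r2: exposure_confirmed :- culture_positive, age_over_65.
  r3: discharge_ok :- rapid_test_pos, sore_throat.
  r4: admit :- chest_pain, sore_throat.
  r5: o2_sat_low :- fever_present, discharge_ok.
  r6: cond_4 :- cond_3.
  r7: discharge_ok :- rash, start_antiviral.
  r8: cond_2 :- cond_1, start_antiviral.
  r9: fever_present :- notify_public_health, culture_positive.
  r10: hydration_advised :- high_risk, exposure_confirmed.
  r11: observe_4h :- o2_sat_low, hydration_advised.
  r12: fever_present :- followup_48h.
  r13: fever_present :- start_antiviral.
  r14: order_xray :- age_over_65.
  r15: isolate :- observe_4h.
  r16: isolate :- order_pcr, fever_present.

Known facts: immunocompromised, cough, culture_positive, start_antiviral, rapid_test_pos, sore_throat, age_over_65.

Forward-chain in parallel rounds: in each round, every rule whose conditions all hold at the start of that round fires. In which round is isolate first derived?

4

Round 1 — r1, r2, r3, r13, r14, derive high_risk, exposure_confirmed, discharge_ok, fever_present, order_xray.
Round 2 — r5, r10, derive o2_sat_low, hydration_advised.
Round 3 — r11, derive observe_4h.
Round 4 — r15, derive isolate.
isolate first appears in round 4.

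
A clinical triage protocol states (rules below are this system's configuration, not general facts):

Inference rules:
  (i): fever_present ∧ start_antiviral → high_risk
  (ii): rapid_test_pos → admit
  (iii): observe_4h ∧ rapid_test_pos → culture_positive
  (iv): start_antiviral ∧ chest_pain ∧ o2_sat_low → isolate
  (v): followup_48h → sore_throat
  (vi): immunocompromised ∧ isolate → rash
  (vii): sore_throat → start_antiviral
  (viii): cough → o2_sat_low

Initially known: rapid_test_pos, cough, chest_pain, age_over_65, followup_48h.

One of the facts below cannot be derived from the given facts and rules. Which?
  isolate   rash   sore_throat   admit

rash

[1] (ii) [rapid_test_pos → admit]; (v) [followup_48h → sore_throat]; (viii) [cough → o2_sat_low]. ⇒ new: admit, sore_throat, o2_sat_low.
[2] (vii) [sore_throat → start_antiviral]. ⇒ new: start_antiviral.
[3] (iv) [start_antiviral ∧ chest_pain ∧ o2_sat_low → isolate]. ⇒ new: isolate.
Derived: sore_throat (round 1), admit (round 1), isolate (round 3). rash never appears in any round.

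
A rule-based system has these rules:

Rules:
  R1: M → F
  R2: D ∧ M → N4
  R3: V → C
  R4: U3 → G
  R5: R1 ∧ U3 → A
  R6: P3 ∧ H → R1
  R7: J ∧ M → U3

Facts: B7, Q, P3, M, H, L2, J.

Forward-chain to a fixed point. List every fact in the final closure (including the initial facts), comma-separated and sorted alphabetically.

Round 1 — R1, R6, R7, derive F, R1, U3.
Round 2 — R4, R5, derive G, A.

A, B7, F, G, H, J, L2, M, P3, Q, R1, U3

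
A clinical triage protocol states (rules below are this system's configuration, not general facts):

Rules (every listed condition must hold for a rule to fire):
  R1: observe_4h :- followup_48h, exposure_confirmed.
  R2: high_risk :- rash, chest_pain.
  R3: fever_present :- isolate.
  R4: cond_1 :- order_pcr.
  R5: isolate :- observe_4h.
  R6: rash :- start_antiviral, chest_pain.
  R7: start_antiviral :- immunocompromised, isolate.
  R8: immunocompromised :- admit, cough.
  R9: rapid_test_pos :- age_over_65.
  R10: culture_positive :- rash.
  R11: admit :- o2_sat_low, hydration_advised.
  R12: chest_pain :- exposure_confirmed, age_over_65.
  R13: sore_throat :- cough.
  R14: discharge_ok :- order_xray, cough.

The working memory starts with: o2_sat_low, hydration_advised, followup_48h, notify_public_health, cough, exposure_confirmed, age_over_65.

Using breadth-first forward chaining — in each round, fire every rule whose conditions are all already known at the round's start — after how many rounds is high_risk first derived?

Round 1: R1 [observe_4h :- followup_48h, exposure_confirmed.]; R9 [rapid_test_pos :- age_over_65.]; R11 [admit :- o2_sat_low, hydration_advised.]; R12 [chest_pain :- exposure_confirmed, age_over_65.]; R13 [sore_throat :- cough.]. Adds observe_4h, rapid_test_pos, admit, chest_pain, sore_throat.
Round 2: R5 [isolate :- observe_4h.]; R8 [immunocompromised :- admit, cough.]. Adds isolate, immunocompromised.
Round 3: R3 [fever_present :- isolate.]; R7 [start_antiviral :- immunocompromised, isolate.]. Adds fever_present, start_antiviral.
Round 4: R6 [rash :- start_antiviral, chest_pain.]. Adds rash.
Round 5: R2 [high_risk :- rash, chest_pain.]; R10 [culture_positive :- rash.]. Adds high_risk, culture_positive.
high_risk first appears in round 5.

5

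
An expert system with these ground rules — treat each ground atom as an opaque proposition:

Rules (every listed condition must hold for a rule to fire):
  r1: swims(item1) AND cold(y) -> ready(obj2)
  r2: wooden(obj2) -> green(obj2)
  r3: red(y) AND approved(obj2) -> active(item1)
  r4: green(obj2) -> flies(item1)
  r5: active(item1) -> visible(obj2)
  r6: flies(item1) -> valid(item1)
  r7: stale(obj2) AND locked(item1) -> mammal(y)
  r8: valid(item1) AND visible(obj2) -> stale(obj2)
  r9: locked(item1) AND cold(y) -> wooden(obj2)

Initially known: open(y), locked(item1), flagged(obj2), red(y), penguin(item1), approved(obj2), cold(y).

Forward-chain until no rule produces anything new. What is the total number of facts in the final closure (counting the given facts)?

15

[1] r3 [red(y) AND approved(obj2) -> active(item1)]; r9 [locked(item1) AND cold(y) -> wooden(obj2)]. ⇒ new: active(item1), wooden(obj2).
[2] r2 [wooden(obj2) -> green(obj2)]; r5 [active(item1) -> visible(obj2)]. ⇒ new: green(obj2), visible(obj2).
[3] r4 [green(obj2) -> flies(item1)]. ⇒ new: flies(item1).
[4] r6 [flies(item1) -> valid(item1)]. ⇒ new: valid(item1).
[5] r8 [valid(item1) AND visible(obj2) -> stale(obj2)]. ⇒ new: stale(obj2).
[6] r7 [stale(obj2) AND locked(item1) -> mammal(y)]. ⇒ new: mammal(y).
Closure: {active(item1), approved(obj2), cold(y), flagged(obj2), flies(item1), green(obj2), locked(item1), mammal(y), open(y), penguin(item1), red(y), stale(obj2), valid(item1), visible(obj2), wooden(obj2)} — 15 facts.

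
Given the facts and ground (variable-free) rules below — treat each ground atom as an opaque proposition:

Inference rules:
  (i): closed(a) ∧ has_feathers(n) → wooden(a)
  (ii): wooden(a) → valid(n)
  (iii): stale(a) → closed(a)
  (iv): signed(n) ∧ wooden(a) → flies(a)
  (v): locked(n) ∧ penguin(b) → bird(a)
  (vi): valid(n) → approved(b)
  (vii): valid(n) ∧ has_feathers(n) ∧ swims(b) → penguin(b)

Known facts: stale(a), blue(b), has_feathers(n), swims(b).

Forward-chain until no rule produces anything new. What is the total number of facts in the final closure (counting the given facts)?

9

Round 1: (iii) [stale(a) → closed(a)]. Adds closed(a).
Round 2: (i) [closed(a) ∧ has_feathers(n) → wooden(a)]. Adds wooden(a).
Round 3: (ii) [wooden(a) → valid(n)]. Adds valid(n).
Round 4: (vi) [valid(n) → approved(b)]; (vii) [valid(n) ∧ has_feathers(n) ∧ swims(b) → penguin(b)]. Adds approved(b), penguin(b).
Closure: {approved(b), blue(b), closed(a), has_feathers(n), penguin(b), stale(a), swims(b), valid(n), wooden(a)} — 9 facts.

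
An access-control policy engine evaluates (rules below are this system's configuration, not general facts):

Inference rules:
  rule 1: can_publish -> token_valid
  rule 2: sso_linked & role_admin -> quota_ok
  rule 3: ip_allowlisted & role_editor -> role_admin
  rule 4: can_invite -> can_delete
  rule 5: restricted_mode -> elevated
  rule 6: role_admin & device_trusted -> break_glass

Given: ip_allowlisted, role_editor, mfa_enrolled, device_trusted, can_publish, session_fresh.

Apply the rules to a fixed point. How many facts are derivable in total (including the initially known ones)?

Round 1 fires rule 1, rule 3, giving token_valid, role_admin.
Round 2 fires rule 6, giving break_glass.
Closure: {break_glass, can_publish, device_trusted, ip_allowlisted, mfa_enrolled, role_admin, role_editor, session_fresh, token_valid} — 9 facts.

9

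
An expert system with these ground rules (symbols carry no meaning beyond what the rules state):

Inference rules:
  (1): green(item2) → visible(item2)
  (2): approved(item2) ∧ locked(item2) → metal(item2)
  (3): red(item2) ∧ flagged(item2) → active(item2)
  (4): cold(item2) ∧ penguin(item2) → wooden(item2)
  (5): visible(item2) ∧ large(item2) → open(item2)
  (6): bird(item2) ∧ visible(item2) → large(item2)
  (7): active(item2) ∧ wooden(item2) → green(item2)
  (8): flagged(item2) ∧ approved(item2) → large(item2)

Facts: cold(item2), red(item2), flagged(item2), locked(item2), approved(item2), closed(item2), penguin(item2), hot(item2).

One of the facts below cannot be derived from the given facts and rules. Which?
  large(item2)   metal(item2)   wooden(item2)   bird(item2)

bird(item2)

Round 1: (2) [approved(item2) ∧ locked(item2) → metal(item2)]; (3) [red(item2) ∧ flagged(item2) → active(item2)]; (4) [cold(item2) ∧ penguin(item2) → wooden(item2)]; (8) [flagged(item2) ∧ approved(item2) → large(item2)]. New: metal(item2), active(item2), wooden(item2), large(item2).
Round 2: (7) [active(item2) ∧ wooden(item2) → green(item2)]. New: green(item2).
Round 3: (1) [green(item2) → visible(item2)]. New: visible(item2).
Round 4: (5) [visible(item2) ∧ large(item2) → open(item2)]. New: open(item2).
Derived: wooden(item2) (round 1), metal(item2) (round 1), large(item2) (round 1). bird(item2) never appears in any round.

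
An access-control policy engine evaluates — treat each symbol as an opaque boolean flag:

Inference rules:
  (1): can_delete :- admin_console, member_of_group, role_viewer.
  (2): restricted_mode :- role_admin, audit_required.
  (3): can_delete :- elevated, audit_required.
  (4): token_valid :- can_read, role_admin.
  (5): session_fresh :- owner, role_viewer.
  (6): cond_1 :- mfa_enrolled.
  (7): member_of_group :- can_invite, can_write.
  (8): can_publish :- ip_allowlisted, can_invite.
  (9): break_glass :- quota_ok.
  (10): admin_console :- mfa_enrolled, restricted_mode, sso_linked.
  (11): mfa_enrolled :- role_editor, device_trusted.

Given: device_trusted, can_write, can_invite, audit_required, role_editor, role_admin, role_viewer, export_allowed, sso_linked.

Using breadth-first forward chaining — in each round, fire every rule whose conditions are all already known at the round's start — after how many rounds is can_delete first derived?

Round 1: (2) [restricted_mode :- role_admin, audit_required.]; (7) [member_of_group :- can_invite, can_write.]; (11) [mfa_enrolled :- role_editor, device_trusted.]. New: restricted_mode, member_of_group, mfa_enrolled.
Round 2: (6) [cond_1 :- mfa_enrolled.]; (10) [admin_console :- mfa_enrolled, restricted_mode, sso_linked.]. New: cond_1, admin_console.
Round 3: (1) [can_delete :- admin_console, member_of_group, role_viewer.]. New: can_delete.
can_delete first appears in round 3.

3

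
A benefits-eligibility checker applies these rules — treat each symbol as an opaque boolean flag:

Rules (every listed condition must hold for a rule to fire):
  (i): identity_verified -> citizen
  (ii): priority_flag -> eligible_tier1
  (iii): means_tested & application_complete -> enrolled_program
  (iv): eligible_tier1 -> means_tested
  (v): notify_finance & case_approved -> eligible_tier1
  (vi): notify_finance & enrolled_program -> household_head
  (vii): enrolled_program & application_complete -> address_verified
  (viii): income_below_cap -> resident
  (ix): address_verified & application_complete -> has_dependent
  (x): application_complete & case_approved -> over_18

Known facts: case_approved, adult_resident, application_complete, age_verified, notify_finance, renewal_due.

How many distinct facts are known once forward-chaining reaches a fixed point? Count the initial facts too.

13

Round 1: (v) [notify_finance & case_approved -> eligible_tier1]; (x) [application_complete & case_approved -> over_18]. Adds eligible_tier1, over_18.
Round 2: (iv) [eligible_tier1 -> means_tested]. Adds means_tested.
Round 3: (iii) [means_tested & application_complete -> enrolled_program]. Adds enrolled_program.
Round 4: (vi) [notify_finance & enrolled_program -> household_head]; (vii) [enrolled_program & application_complete -> address_verified]. Adds household_head, address_verified.
Round 5: (ix) [address_verified & application_complete -> has_dependent]. Adds has_dependent.
Closure: {address_verified, adult_resident, age_verified, application_complete, case_approved, eligible_tier1, enrolled_program, has_dependent, household_head, means_tested, notify_finance, over_18, renewal_due} — 13 facts.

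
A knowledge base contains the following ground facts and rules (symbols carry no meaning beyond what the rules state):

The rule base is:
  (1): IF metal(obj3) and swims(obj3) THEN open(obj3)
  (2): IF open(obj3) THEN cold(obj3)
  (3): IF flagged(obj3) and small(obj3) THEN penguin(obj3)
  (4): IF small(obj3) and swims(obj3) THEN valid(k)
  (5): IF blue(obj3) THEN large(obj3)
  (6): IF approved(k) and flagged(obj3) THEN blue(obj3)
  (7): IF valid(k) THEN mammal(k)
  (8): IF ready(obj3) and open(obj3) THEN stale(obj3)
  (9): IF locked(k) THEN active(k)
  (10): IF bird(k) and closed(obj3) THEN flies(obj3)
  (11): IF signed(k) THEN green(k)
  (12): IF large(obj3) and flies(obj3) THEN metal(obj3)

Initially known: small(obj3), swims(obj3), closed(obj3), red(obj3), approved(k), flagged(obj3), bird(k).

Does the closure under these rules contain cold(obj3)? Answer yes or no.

[1] (3) [IF flagged(obj3) and small(obj3) THEN penguin(obj3)]; (4) [IF small(obj3) and swims(obj3) THEN valid(k)]; (6) [IF approved(k) and flagged(obj3) THEN blue(obj3)]; (10) [IF bird(k) and closed(obj3) THEN flies(obj3)]. ⇒ new: penguin(obj3), valid(k), blue(obj3), flies(obj3).
[2] (5) [IF blue(obj3) THEN large(obj3)]; (7) [IF valid(k) THEN mammal(k)]. ⇒ new: large(obj3), mammal(k).
[3] (12) [IF large(obj3) and flies(obj3) THEN metal(obj3)]. ⇒ new: metal(obj3).
[4] (1) [IF metal(obj3) and swims(obj3) THEN open(obj3)]. ⇒ new: open(obj3).
[5] (2) [IF open(obj3) THEN cold(obj3)]. ⇒ new: cold(obj3).
cold(obj3) appears in round 5, so it is derivable.

yes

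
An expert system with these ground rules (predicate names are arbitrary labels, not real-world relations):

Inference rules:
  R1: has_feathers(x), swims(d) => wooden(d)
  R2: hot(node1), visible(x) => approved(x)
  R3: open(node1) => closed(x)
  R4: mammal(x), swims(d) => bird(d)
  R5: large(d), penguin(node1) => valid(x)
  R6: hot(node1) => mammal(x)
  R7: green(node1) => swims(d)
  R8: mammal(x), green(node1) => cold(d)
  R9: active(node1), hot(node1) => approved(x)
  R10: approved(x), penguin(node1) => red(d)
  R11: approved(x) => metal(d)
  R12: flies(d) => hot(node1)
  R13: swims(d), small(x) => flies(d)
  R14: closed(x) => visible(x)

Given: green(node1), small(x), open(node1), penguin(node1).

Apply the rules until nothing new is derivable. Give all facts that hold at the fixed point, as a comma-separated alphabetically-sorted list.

approved(x), bird(d), closed(x), cold(d), flies(d), green(node1), hot(node1), mammal(x), metal(d), open(node1), penguin(node1), red(d), small(x), swims(d), visible(x)

Round 1 fires R3, R7, giving closed(x), swims(d).
Round 2 fires R13, R14, giving flies(d), visible(x).
Round 3 fires R12, giving hot(node1).
Round 4 fires R2, R6, giving approved(x), mammal(x).
Round 5 fires R4, R8, R10, R11, giving bird(d), cold(d), red(d), metal(d).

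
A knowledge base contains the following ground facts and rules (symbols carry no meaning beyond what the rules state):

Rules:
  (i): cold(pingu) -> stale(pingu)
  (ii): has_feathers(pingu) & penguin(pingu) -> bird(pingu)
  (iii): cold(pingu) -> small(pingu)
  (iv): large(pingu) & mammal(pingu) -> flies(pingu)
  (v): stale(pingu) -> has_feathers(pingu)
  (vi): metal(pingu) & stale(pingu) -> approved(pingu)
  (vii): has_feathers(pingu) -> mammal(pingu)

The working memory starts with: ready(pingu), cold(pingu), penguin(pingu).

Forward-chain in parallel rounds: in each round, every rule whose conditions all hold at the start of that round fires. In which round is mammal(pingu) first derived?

3

Round 1 fires (i), (iii), giving stale(pingu), small(pingu).
Round 2 fires (v), giving has_feathers(pingu).
Round 3 fires (ii), (vii), giving bird(pingu), mammal(pingu).
mammal(pingu) first appears in round 3.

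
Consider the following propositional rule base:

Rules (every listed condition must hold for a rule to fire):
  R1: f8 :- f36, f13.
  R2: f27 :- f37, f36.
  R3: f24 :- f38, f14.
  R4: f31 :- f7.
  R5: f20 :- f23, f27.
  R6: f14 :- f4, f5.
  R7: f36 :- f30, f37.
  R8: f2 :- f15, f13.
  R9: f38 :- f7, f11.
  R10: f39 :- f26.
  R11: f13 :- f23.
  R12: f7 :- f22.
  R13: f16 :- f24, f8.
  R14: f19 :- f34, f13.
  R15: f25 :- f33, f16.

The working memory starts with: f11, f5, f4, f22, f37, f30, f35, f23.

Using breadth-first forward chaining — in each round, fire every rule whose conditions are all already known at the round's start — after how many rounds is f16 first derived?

4

Round 1: R6 [f14 :- f4, f5.]; R7 [f36 :- f30, f37.]; R11 [f13 :- f23.]; R12 [f7 :- f22.]. Adds f14, f36, f13, f7.
Round 2: R1 [f8 :- f36, f13.]; R2 [f27 :- f37, f36.]; R4 [f31 :- f7.]; R9 [f38 :- f7, f11.]. Adds f8, f27, f31, f38.
Round 3: R3 [f24 :- f38, f14.]; R5 [f20 :- f23, f27.]. Adds f24, f20.
Round 4: R13 [f16 :- f24, f8.]. Adds f16.
f16 first appears in round 4.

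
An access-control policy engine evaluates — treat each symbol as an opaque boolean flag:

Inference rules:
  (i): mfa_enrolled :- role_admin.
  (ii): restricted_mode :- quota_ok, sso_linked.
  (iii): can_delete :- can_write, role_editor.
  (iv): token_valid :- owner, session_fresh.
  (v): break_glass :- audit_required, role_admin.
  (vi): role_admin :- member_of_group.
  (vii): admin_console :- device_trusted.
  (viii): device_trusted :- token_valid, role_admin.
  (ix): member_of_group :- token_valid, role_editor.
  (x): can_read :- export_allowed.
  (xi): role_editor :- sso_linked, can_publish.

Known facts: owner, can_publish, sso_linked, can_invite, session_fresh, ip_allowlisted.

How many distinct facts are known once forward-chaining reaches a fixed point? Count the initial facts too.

Round 1 — (iv), (xi), derive token_valid, role_editor.
Round 2 — (ix), derive member_of_group.
Round 3 — (vi), derive role_admin.
Round 4 — (i), (viii), derive mfa_enrolled, device_trusted.
Round 5 — (vii), derive admin_console.
Closure: {admin_console, can_invite, can_publish, device_trusted, ip_allowlisted, member_of_group, mfa_enrolled, owner, role_admin, role_editor, session_fresh, sso_linked, token_valid} — 13 facts.

13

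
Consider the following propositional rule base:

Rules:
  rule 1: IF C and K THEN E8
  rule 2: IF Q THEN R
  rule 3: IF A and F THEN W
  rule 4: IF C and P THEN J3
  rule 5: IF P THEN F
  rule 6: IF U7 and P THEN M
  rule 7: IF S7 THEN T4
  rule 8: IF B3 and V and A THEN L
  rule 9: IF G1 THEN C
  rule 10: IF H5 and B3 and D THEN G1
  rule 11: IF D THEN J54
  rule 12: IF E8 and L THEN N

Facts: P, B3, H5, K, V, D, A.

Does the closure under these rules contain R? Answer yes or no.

no

Round 1: rule 5 [IF P THEN F]; rule 8 [IF B3 and V and A THEN L]; rule 10 [IF H5 and B3 and D THEN G1]; rule 11 [IF D THEN J54]. Adds F, L, G1, J54.
Round 2: rule 3 [IF A and F THEN W]; rule 9 [IF G1 THEN C]. Adds W, C.
Round 3: rule 1 [IF C and K THEN E8]; rule 4 [IF C and P THEN J3]. Adds E8, J3.
Round 4: rule 12 [IF E8 and L THEN N]. Adds N.
Fixed point reached. R is concluded only by rule 2; rule 2 needs Q (never derived).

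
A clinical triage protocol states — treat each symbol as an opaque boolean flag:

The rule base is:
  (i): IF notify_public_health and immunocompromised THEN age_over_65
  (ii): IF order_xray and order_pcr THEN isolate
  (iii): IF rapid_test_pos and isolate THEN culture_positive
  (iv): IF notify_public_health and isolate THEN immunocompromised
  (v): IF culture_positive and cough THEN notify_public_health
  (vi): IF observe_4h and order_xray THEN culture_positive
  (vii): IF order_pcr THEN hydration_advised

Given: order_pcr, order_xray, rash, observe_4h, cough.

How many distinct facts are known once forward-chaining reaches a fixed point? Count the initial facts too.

11

Round 1 — (ii), (vi), (vii), derive isolate, culture_positive, hydration_advised.
Round 2 — (v), derive notify_public_health.
Round 3 — (iv), derive immunocompromised.
Round 4 — (i), derive age_over_65.
Closure: {age_over_65, cough, culture_positive, hydration_advised, immunocompromised, isolate, notify_public_health, observe_4h, order_pcr, order_xray, rash} — 11 facts.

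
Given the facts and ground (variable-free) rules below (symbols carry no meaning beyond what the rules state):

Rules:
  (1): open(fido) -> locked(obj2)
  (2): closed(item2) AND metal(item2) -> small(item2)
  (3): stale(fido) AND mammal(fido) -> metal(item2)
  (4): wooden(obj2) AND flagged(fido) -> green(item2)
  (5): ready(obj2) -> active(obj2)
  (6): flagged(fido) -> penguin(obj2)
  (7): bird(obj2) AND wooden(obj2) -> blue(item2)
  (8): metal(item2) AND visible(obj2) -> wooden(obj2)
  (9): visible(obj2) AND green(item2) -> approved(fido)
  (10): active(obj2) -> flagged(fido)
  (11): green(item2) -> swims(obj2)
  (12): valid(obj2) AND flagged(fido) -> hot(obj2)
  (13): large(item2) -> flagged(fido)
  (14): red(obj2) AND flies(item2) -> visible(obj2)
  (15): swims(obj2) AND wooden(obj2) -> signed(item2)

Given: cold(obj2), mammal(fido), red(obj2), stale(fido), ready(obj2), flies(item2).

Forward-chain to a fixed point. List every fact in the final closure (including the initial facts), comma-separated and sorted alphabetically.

active(obj2), approved(fido), cold(obj2), flagged(fido), flies(item2), green(item2), mammal(fido), metal(item2), penguin(obj2), ready(obj2), red(obj2), signed(item2), stale(fido), swims(obj2), visible(obj2), wooden(obj2)

Round 1: (3) [stale(fido) AND mammal(fido) -> metal(item2)]; (5) [ready(obj2) -> active(obj2)]; (14) [red(obj2) AND flies(item2) -> visible(obj2)]. Adds metal(item2), active(obj2), visible(obj2).
Round 2: (8) [metal(item2) AND visible(obj2) -> wooden(obj2)]; (10) [active(obj2) -> flagged(fido)]. Adds wooden(obj2), flagged(fido).
Round 3: (4) [wooden(obj2) AND flagged(fido) -> green(item2)]; (6) [flagged(fido) -> penguin(obj2)]. Adds green(item2), penguin(obj2).
Round 4: (9) [visible(obj2) AND green(item2) -> approved(fido)]; (11) [green(item2) -> swims(obj2)]. Adds approved(fido), swims(obj2).
Round 5: (15) [swims(obj2) AND wooden(obj2) -> signed(item2)]. Adds signed(item2).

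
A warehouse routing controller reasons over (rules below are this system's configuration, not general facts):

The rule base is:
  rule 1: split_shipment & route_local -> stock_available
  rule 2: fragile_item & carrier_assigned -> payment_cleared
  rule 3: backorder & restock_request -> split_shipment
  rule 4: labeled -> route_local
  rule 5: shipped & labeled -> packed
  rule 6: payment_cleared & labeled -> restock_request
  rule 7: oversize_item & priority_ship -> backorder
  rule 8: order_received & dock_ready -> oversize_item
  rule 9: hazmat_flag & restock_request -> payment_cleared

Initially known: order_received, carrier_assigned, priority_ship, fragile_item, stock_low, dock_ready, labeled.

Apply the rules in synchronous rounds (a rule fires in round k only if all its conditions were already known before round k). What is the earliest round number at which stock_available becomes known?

4

Round 1: rule 2 [fragile_item & carrier_assigned -> payment_cleared]; rule 4 [labeled -> route_local]; rule 8 [order_received & dock_ready -> oversize_item]. New: payment_cleared, route_local, oversize_item.
Round 2: rule 6 [payment_cleared & labeled -> restock_request]; rule 7 [oversize_item & priority_ship -> backorder]. New: restock_request, backorder.
Round 3: rule 3 [backorder & restock_request -> split_shipment]. New: split_shipment.
Round 4: rule 1 [split_shipment & route_local -> stock_available]. New: stock_available.
stock_available first appears in round 4.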